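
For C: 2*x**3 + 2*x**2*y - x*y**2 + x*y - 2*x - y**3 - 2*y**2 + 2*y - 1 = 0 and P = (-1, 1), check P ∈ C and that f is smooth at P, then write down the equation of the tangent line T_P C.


Tangent line at P: 2 - 2*y = 0.

Step 1: f(-1, 1) = 0, so P lies on C.
Step 2: partial derivatives
  f_x(x, y) = 6*x**2 + 4*x*y - y**2 + y - 2, f_y(x, y) = 2*x**2 - 2*x*y + x - 3*y**2 - 4*y + 2.
  f_x(P) = 0, f_y(P) = -2 (gradient nonzero, so P is smooth).
Step 3: tangent line at P: 0·(x − -1) + -2·(y − 1) = 0.
Expanding: 2 - 2*y = 0.


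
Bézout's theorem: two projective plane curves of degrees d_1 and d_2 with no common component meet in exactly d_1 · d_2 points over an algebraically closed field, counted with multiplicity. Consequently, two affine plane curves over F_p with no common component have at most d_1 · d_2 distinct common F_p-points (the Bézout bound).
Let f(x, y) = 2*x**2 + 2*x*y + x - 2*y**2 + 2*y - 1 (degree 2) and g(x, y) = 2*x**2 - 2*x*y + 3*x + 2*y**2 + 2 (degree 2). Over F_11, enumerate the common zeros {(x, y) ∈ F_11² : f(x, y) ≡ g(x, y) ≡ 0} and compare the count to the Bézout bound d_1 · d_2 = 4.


Common zeros: ∅; count = 0; Bézout bound = 4.

deg(f) = 2, deg(g) = 2, so Bézout bound = 4.
Scan x ∈ F_11. For each x, list the y ∈ F_11 with f(x, y) ≡ 0 and those with g(x, y) ≡ 0 (mod 11); the common zeros in that column are the intersection.
  x = 0: f ≡ 0 at y ∈ ∅; g ≡ 0 at y ∈ ∅; common: ∅.
  x = 1: f ≡ 0 at y ∈ ∅; g ≡ 0 at y ∈ {2, 10}; common: ∅.
  x = 2: f ≡ 0 at y ∈ {5, 9}; g ≡ 0 at y ∈ {3, 10}; common: ∅.
  x = 3: f ≡ 0 at y ∈ {7, 8}; g ≡ 0 at y ∈ ∅; common: ∅.
  x = 4: f ≡ 0 at y ∈ ∅; g ≡ 0 at y ∈ {7, 8}; common: ∅.
  x = 5: f ≡ 0 at y ∈ {8, 9}; g ≡ 0 at y ∈ {2, 3}; common: ∅.
  x = 6: f ≡ 0 at y ∈ {0, 7}; g ≡ 0 at y ∈ ∅; common: ∅.
  x = 7: f ≡ 0 at y ∈ ∅; g ≡ 0 at y ∈ {0, 7}; common: ∅.
  x = 8: f ≡ 0 at y ∈ ∅; g ≡ 0 at y ∈ {0, 8}; common: ∅.
  x = 9: f ≡ 0 at y ∈ {5}; g ≡ 0 at y ∈ ∅; common: ∅.
  x = 10: f ≡ 0 at y ∈ {0}; g ≡ 0 at y ∈ ∅; common: ∅.
Collecting: common zeros = ∅, so the count is 0.
Comparison with the Bézout bound: 0 ≤ 4 = deg(f)·deg(g), as expected for curves with no common component (the affine F_11-count falls short of the bound because intersections may lie at infinity, over extension fields, or carry multiplicity).


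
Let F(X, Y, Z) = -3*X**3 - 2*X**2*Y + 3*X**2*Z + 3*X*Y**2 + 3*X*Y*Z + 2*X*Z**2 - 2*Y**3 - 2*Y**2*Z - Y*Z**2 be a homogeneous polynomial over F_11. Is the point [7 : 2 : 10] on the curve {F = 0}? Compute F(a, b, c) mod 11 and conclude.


F(7,2,10) ≡ 5 (mod 11); P is NOT on the curve.

Evaluate F(7, 2, 10) term-by-term (mod 11).
  -3*X**3 ↦ -3·343·1·1 = -1029
  -2*X**2*Y ↦ -2·49·2·1 = -196
  3*X**2*Z ↦ 3·49·1·10 = 1470
  3*X*Y**2 ↦ 3·7·4·1 = 84
  3*X*Y*Z ↦ 3·7·2·10 = 420
  2*X*Z**2 ↦ 2·7·1·100 = 1400
  -2*Y**3 ↦ -2·1·8·1 = -16
  -2*Y**2*Z ↦ -2·1·4·10 = -80
  -Y*Z**2 ↦ -1·1·2·100 = -200
Sum: F(7, 2, 10) = (-1029) + (-196) + (1470) + (84) + (420) + (1400) + (-16) + (-80) + (-200) = 1853.
Reducing mod 11: 1853 ≡ 5 (mod 11).
Since F(a, b, c) ≡ 5 ≠ 0 (mod 11), P does NOT lie on the curve.


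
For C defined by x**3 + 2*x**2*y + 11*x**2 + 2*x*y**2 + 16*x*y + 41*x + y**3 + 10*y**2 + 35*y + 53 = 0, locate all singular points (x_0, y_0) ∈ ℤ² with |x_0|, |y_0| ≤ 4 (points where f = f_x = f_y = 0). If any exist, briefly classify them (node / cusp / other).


Singular points: {(-3, -1)}; classification: cusp.

Compute partial derivatives:
  f_x = 3*x**2 + 4*x*y + 22*x + 2*y**2 + 16*y + 41.
  f_y = 2*x**2 + 4*x*y + 16*x + 3*y**2 + 20*y + 35.
Scan x_0 ∈ {−4, ..., 4}. For each x_0, f_y(x_0, y) is a polynomial in y; find its integer roots y ∈ {−4, ..., 4}, then test f_x and f at those candidates.
  x = -4: f_y(-4, y) = 3*y**2 + 4*y + 3; no integer root y with |y| ≤ 4.
  x = -3: f_y(-3, y) = 3*y**2 + 8*y + 5; vanishes at y ∈ {-1}. (-3, -1): f_x = 0, f = 0 — SINGULAR.
  x = -2: f_y(-2, y) = 3*y**2 + 12*y + 11; no integer root y with |y| ≤ 4.
  x = -1: f_y(-1, y) = 3*y**2 + 16*y + 21; vanishes at y ∈ {-3}. (-1, -3): f_x = 4 ≠ 0.
  x = 0: f_y(0, y) = 3*y**2 + 20*y + 35; no integer root y with |y| ≤ 4.
  x = 1: f_y(1, y) = 3*y**2 + 24*y + 53; no integer root y with |y| ≤ 4.
  x = 2: f_y(2, y) = 3*y**2 + 28*y + 75; no integer root y with |y| ≤ 4.
  x = 3: f_y(3, y) = 3*y**2 + 32*y + 101; no integer root y with |y| ≤ 4.
  x = 4: f_y(4, y) = 3*y**2 + 36*y + 131; no integer root y with |y| ≤ 4.
Only singular point on the grid: (-3, -1).
Classify: substitute x = -3 + u, y = -1 + v and expand: f = u**3 + 2*u**2*v + 2*u*v**2 + v**3 + v**2.
No constant or linear terms (consistent with a singular point). Quadratic part: v**2. Cubic part: u**3 + 2*u**2*v + 2*u*v**2 + v**3.
The quadratic part v**2 is a perfect square, so there is a single (double) tangent line v = 0, i.e. y = -1. Restricting the cubic part to that line (v = 0) leaves u**3 ≠ 0, so f is not divisible by v and the branch is v² ≈ -u**3 to lowest order — this is a cusp.
Classification: cusp.


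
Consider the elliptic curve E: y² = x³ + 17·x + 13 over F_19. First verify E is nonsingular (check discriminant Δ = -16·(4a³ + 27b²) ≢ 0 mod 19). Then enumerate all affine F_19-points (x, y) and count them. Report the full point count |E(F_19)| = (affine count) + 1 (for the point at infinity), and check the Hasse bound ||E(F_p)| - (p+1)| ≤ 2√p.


Affine points = {(2, 6), (2, 13), (7, 0), (10, 9), (10, 10), (11, 7), (11, 12), (12, 8), (12, 11), (16, 7), (16, 12), (17, 3), (17, 16)}; affine count = 13; |E(F_19)| = 14.

Discriminant check: Δ ∝ 4a³ + 27b² = 4·17³ + 27·13² = 4·4913 + 27·169 ≡ 9 (mod 19). Nonzero ⇒ E is nonsingular.
For each x ∈ F_19, compute rhs = x³ + 17·x + 13 mod 19, then count y ∈ F_19 with y² ≡ rhs.
  x = 0: rhs = 13, matching y values: none (0 points).
  x = 1: rhs = 12, matching y values: none (0 points).
  x = 2: rhs = 17, matching y values: 6, 13 (2 points).
  x = 3: rhs = 15, matching y values: none (0 points).
  x = 4: rhs = 12, matching y values: none (0 points).
  x = 5: rhs = 14, matching y values: none (0 points).
  x = 6: rhs = 8, matching y values: none (0 points).
  x = 7: rhs = 0, matching y values: 0 (1 points).
  x = 8: rhs = 15, matching y values: none (0 points).
  x = 9: rhs = 2, matching y values: none (0 points).
  x = 10: rhs = 5, matching y values: 9, 10 (2 points).
  x = 11: rhs = 11, matching y values: 7, 12 (2 points).
  x = 12: rhs = 7, matching y values: 8, 11 (2 points).
  x = 13: rhs = 18, matching y values: none (0 points).
  x = 14: rhs = 12, matching y values: none (0 points).
  x = 15: rhs = 14, matching y values: none (0 points).
  x = 16: rhs = 11, matching y values: 7, 12 (2 points).
  x = 17: rhs = 9, matching y values: 3, 16 (2 points).
  x = 18: rhs = 14, matching y values: none (0 points).
Total affine count: 13.
Full point count |E(F_19)| = 13 + 1 = 14.
Hasse bound: |14 − (19+1)| = |-6| = 6 ≤ 2√19 ≈ 8.7178 ✓.


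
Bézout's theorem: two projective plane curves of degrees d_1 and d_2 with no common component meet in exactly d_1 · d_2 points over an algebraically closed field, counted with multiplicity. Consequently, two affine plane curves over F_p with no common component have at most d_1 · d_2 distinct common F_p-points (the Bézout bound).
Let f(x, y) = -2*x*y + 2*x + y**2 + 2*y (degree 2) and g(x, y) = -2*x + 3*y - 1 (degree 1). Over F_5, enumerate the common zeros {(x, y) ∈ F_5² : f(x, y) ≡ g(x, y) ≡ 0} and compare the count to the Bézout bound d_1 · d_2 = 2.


Common zeros: ∅; count = 0; Bézout bound = 2.

deg(f) = 2, deg(g) = 1, so Bézout bound = 2.
Scan x ∈ F_5. For each x, list the y ∈ F_5 with f(x, y) ≡ 0 and those with g(x, y) ≡ 0 (mod 5); the common zeros in that column are the intersection.
  x = 0: f ≡ 0 at y ∈ {0, 3}; g ≡ 0 at y ∈ {2}; common: ∅.
  x = 1: f ≡ 0 at y ∈ ∅; g ≡ 0 at y ∈ {1}; common: ∅.
  x = 2: f ≡ 0 at y ∈ ∅; g ≡ 0 at y ∈ {0}; common: ∅.
  x = 3: f ≡ 0 at y ∈ ∅; g ≡ 0 at y ∈ {4}; common: ∅.
  x = 4: f ≡ 0 at y ∈ {2, 4}; g ≡ 0 at y ∈ {3}; common: ∅.
Collecting: common zeros = ∅, so the count is 0.
Comparison with the Bézout bound: 0 ≤ 2 = deg(f)·deg(g), as expected for curves with no common component (the affine F_5-count falls short of the bound because intersections may lie at infinity, over extension fields, or carry multiplicity).


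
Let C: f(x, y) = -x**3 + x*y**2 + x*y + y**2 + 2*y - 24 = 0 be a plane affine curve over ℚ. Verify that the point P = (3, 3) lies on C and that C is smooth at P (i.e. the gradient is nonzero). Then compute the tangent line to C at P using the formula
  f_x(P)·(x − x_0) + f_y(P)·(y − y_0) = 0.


Tangent line at P: -15*x + 29*y - 42 = 0.

Step 1: f(3, 3) = 0, so P lies on C.
Step 2: partial derivatives
  f_x(x, y) = -3*x**2 + y**2 + y, f_y(x, y) = 2*x*y + x + 2*y + 2.
  f_x(P) = -15, f_y(P) = 29 (gradient nonzero, so P is smooth).
Step 3: tangent line at P: -15·(x − 3) + 29·(y − 3) = 0.
Expanding: -15*x + 29*y - 42 = 0.


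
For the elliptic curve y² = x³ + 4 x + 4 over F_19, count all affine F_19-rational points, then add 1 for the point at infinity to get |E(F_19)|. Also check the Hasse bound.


Affine points = {(0, 2), (0, 17), (1, 3), (1, 16), (2, 1), (2, 18), (3, 9), (3, 10), (5, 4), (5, 15), (6, 4), (6, 15), (8, 4), (8, 15), (9, 3), (9, 16), (11, 7), (11, 12), (13, 7), (13, 12), (14, 7), (14, 12), (15, 0), (17, 8), (17, 11)}; affine count = 25; |E(F_19)| = 26.

Discriminant check: Δ ∝ 4a³ + 27b² = 4·4³ + 27·4² = 4·64 + 27·16 ≡ 4 (mod 19). Nonzero ⇒ E is nonsingular.
For each x ∈ F_19, compute rhs = x³ + 4·x + 4 mod 19, then count y ∈ F_19 with y² ≡ rhs.
  x = 0: rhs = 4, matching y values: 2, 17 (2 points).
  x = 1: rhs = 9, matching y values: 3, 16 (2 points).
  x = 2: rhs = 1, matching y values: 1, 18 (2 points).
  x = 3: rhs = 5, matching y values: 9, 10 (2 points).
  x = 4: rhs = 8, matching y values: none (0 points).
  x = 5: rhs = 16, matching y values: 4, 15 (2 points).
  x = 6: rhs = 16, matching y values: 4, 15 (2 points).
  x = 7: rhs = 14, matching y values: none (0 points).
  x = 8: rhs = 16, matching y values: 4, 15 (2 points).
  x = 9: rhs = 9, matching y values: 3, 16 (2 points).
  x = 10: rhs = 18, matching y values: none (0 points).
  x = 11: rhs = 11, matching y values: 7, 12 (2 points).
  x = 12: rhs = 13, matching y values: none (0 points).
  x = 13: rhs = 11, matching y values: 7, 12 (2 points).
  x = 14: rhs = 11, matching y values: 7, 12 (2 points).
  x = 15: rhs = 0, matching y values: 0 (1 points).
  x = 16: rhs = 3, matching y values: none (0 points).
  x = 17: rhs = 7, matching y values: 8, 11 (2 points).
  x = 18: rhs = 18, matching y values: none (0 points).
Total affine count: 25.
Full point count |E(F_19)| = 25 + 1 = 26.
Hasse bound: |26 − (19+1)| = |6| = 6 ≤ 2√19 ≈ 8.7178 ✓.


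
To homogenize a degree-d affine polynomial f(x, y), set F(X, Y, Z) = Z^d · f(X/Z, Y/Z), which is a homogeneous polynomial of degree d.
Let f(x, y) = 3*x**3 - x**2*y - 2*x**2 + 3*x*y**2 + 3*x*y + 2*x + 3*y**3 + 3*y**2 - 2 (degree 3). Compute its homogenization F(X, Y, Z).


F(X, Y, Z) = 3*X**3 - X**2*Y - 2*X**2*Z + 3*X*Y**2 + 3*X*Y*Z + 2*X*Z**2 + 3*Y**3 + 3*Y**2*Z - 2*Z**3

deg(f) = 3.
Substitute x = X/Z, y = Y/Z into f, then multiply by Z^3.
  monomial 3·x^3·y^0 ↦ 3·X^3·Y^0·Z^0.
  monomial -1·x^2·y^1 ↦ -1·X^2·Y^1·Z^0.
  monomial -2·x^2·y^0 ↦ -2·X^2·Y^0·Z^1.
  monomial 3·x^1·y^2 ↦ 3·X^1·Y^2·Z^0.
  monomial 3·x^1·y^1 ↦ 3·X^1·Y^1·Z^1.
  monomial 2·x^1·y^0 ↦ 2·X^1·Y^0·Z^2.
  monomial 3·x^0·y^3 ↦ 3·X^0·Y^3·Z^0.
  monomial 3·x^0·y^2 ↦ 3·X^0·Y^2·Z^1.
  monomial -2·x^0·y^0 ↦ -2·X^0·Y^0·Z^3.
Collecting: F(X, Y, Z) = 3*X**3 - X**2*Y - 2*X**2*Z + 3*X*Y**2 + 3*X*Y*Z + 2*X*Z**2 + 3*Y**3 + 3*Y**2*Z - 2*Z**3.


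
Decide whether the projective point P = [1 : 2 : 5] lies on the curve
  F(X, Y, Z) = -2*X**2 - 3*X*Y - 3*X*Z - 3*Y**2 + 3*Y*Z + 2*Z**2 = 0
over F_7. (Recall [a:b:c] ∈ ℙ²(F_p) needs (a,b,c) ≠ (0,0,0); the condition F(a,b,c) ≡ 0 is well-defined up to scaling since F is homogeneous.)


F(1,2,5) ≡ 3 (mod 7); P is NOT on the curve.

Evaluate F(1, 2, 5) term-by-term (mod 7).
  -2*X**2 ↦ -2·1·1·1 = -2
  -3*X*Y ↦ -3·1·2·1 = -6
  -3*X*Z ↦ -3·1·1·5 = -15
  -3*Y**2 ↦ -3·1·4·1 = -12
  3*Y*Z ↦ 3·1·2·5 = 30
  2*Z**2 ↦ 2·1·1·25 = 50
Sum: F(1, 2, 5) = (-2) + (-6) + (-15) + (-12) + (30) + (50) = 45.
Reducing mod 7: 45 ≡ 3 (mod 7).
Since F(a, b, c) ≡ 3 ≠ 0 (mod 7), P does NOT lie on the curve.


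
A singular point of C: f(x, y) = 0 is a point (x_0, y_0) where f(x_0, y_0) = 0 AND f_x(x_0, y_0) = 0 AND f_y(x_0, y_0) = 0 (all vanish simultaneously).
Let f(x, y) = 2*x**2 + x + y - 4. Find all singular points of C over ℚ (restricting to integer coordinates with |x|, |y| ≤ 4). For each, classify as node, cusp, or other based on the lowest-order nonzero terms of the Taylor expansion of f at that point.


No singular points in the scanned grid; C is smooth there.

Compute partial derivatives:
  f_x = 4*x + 1.
  f_y = 1.
f_y = 1 is a nonzero constant, so f_y never vanishes: no point (x, y) can satisfy f = f_x = f_y = 0. In particular no (x, y) ∈ {−4, ..., 4}² is singular; the curve is smooth.


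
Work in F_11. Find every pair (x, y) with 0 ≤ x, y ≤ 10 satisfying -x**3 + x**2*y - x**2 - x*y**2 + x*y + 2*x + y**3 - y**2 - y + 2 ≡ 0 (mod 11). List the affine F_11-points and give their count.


Affine F_11-points: {(0, 6), (2, 2), (2, 6), (3, 6), (3, 10), (4, 1), (4, 2), (6, 2), (6, 8), (7, 4), (7, 5), (7, 10), (8, 1), (10, 0), (10, 1), (10, 10)}; count = 16.

For each of the 121 pairs (x, y) ∈ F_11², evaluate f(x, y) mod 11. Record the zeros.
  x = 0: [0↦2, 1↦1, 2↦4, 3↦6, 4↦2, 5↦9, 6↦0, 7↦3, 8↦2, 9↦3, 10↦1]  zeros at y ∈ {6}
  x = 1: [0↦2, 1↦2, 2↦4, 3↦3, 4↦5, 5↦5, 6↦9, 7↦1, 8↦9, 9↦6, 10↦9]  zeros at y ∈ ∅
  x = 2: [0↦5, 1↦8, 2↦0, 3↦9, 4↦8, 5↦3, 6↦0, 7↦5, 8↦2, 9↦8, 10↦7]  zeros at y ∈ {2, 6}
  x = 3: [0↦5, 1↦2, 2↦8, 3↦7, 4↦5, 5↦8, 6↦0, 7↦9, 8↦8, 9↦3, 10↦0]  zeros at y ∈ {6, 10}
  x = 4: [0↦7, 1↦0, 2↦0, 3↦2, 4↦1, 5↦3, 6↦3, 7↦7, 8↦10, 9↦7, 10↦4]  zeros at y ∈ {1, 2}
  x = 5: [0↦5, 1↦7, 2↦3, 3↦10, 4↦1, 5↦4, 6↦3, 7↦4, 8↦2, 9↦3, 10↦2]  zeros at y ∈ ∅
  x = 6: [0↦4, 1↦6, 2↦0, 3↦3, 4↦10, 5↦5, 6↦5, 7↦5, 8↦0, 9↦7, 10↦10]  zeros at y ∈ {2, 8}
  x = 7: [0↦9, 1↦2, 2↦7, 3↦8, 4↦0, 5↦0, 6↦3, 7↦4, 8↦9, 9↦2, 10↦0]  zeros at y ∈ {4, 5, 10}
  x = 8: [0↦3, 1↦0, 2↦7, 3↦8, 4↦9, 5↦5, 6↦2, 7↦6, 8↦1, 9↦4, 10↦10]  zeros at y ∈ {1}
  x = 9: [0↦2, 1↦5, 2↦5, 3↦8, 4↦9, 5↦3, 6↦7, 7↦5, 8↦3, 9↦7, 10↦1]  zeros at y ∈ ∅
  x = 10: [0↦0, 1↦0, 2↦6, 3↦2, 4↦5, 5↦10, 6↦1, 7↦6, 8↦9, 9↦5, 10↦0]  zeros at y ∈ {0, 1, 10}
Collecting zeros: affine points = {(0, 6), (2, 2), (2, 6), (3, 6), (3, 10), (4, 1), (4, 2), (6, 2), (6, 8), (7, 4), (7, 5), (7, 10), (8, 1), (10, 0), (10, 1), (10, 10)}.
Total count |C(F_11)_aff| = 16.


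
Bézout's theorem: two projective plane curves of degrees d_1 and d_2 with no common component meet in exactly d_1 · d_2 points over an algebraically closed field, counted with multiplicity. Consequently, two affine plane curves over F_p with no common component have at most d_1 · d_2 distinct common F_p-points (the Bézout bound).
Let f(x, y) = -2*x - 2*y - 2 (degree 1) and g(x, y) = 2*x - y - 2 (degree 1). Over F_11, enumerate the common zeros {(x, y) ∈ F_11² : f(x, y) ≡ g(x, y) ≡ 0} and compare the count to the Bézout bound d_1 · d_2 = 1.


Common zeros: {(4, 6)}; count = 1; Bézout bound = 1.

deg(f) = 1, deg(g) = 1, so Bézout bound = 1.
Scan x ∈ F_11. For each x, list the y ∈ F_11 with f(x, y) ≡ 0 and those with g(x, y) ≡ 0 (mod 11); the common zeros in that column are the intersection.
  x = 0: f ≡ 0 at y ∈ {10}; g ≡ 0 at y ∈ {9}; common: ∅.
  x = 1: f ≡ 0 at y ∈ {9}; g ≡ 0 at y ∈ {0}; common: ∅.
  x = 2: f ≡ 0 at y ∈ {8}; g ≡ 0 at y ∈ {2}; common: ∅.
  x = 3: f ≡ 0 at y ∈ {7}; g ≡ 0 at y ∈ {4}; common: ∅.
  x = 4: f ≡ 0 at y ∈ {6}; g ≡ 0 at y ∈ {6}; common: {6}.
  x = 5: f ≡ 0 at y ∈ {5}; g ≡ 0 at y ∈ {8}; common: ∅.
  x = 6: f ≡ 0 at y ∈ {4}; g ≡ 0 at y ∈ {10}; common: ∅.
  x = 7: f ≡ 0 at y ∈ {3}; g ≡ 0 at y ∈ {1}; common: ∅.
  x = 8: f ≡ 0 at y ∈ {2}; g ≡ 0 at y ∈ {3}; common: ∅.
  x = 9: f ≡ 0 at y ∈ {1}; g ≡ 0 at y ∈ {5}; common: ∅.
  x = 10: f ≡ 0 at y ∈ {0}; g ≡ 0 at y ∈ {7}; common: ∅.
Collecting: common zeros = {(4, 6)}, so the count is 1.
Comparison with the Bézout bound: 1 ≤ 1 = deg(f)·deg(g), as expected for curves with no common component (the bound is attained).


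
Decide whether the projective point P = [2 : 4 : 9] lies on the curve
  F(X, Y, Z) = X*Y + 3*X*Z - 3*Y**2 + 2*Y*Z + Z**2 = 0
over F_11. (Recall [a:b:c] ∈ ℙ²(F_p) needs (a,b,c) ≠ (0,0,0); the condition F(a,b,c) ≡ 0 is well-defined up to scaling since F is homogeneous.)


F(2,4,9) ≡ 2 (mod 11); P is NOT on the curve.

Evaluate F(2, 4, 9) term-by-term (mod 11).
  X*Y ↦ 1·2·4·1 = 8
  3*X*Z ↦ 3·2·1·9 = 54
  -3*Y**2 ↦ -3·1·16·1 = -48
  2*Y*Z ↦ 2·1·4·9 = 72
  Z**2 ↦ 1·1·1·81 = 81
Sum: F(2, 4, 9) = (8) + (54) + (-48) + (72) + (81) = 167.
Reducing mod 11: 167 ≡ 2 (mod 11).
Since F(a, b, c) ≡ 2 ≠ 0 (mod 11), P does NOT lie on the curve.


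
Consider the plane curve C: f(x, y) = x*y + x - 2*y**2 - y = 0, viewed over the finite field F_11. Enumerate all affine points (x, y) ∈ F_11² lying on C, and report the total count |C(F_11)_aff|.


Affine F_11-points: {(0, 0), (0, 5), (5, 4), (5, 9), (7, 1), (7, 2), (8, 3), (8, 6), (9, 7), (9, 8)}; count = 10.

For each of the 121 pairs (x, y) ∈ F_11², evaluate f(x, y) mod 11. Record the zeros.
  x = 0: [0↦0, 1↦8, 2↦1, 3↦1, 4↦8, 5↦0, 6↦10, 7↦5, 8↦7, 9↦5, 10↦10]  zeros at y ∈ {0, 5}
  x = 1: [0↦1, 1↦10, 2↦4, 3↦5, 4↦2, 5↦6, 6↦6, 7↦2, 8↦5, 9↦4, 10↦10]  zeros at y ∈ ∅
  x = 2: [0↦2, 1↦1, 2↦7, 3↦9, 4↦7, 5↦1, 6↦2, 7↦10, 8↦3, 9↦3, 10↦10]  zeros at y ∈ ∅
  x = 3: [0↦3, 1↦3, 2↦10, 3↦2, 4↦1, 5↦7, 6↦9, 7↦7, 8↦1, 9↦2, 10↦10]  zeros at y ∈ ∅
  x = 4: [0↦4, 1↦5, 2↦2, 3↦6, 4↦6, 5↦2, 6↦5, 7↦4, 8↦10, 9↦1, 10↦10]  zeros at y ∈ ∅
  x = 5: [0↦5, 1↦7, 2↦5, 3↦10, 4↦0, 5↦8, 6↦1, 7↦1, 8↦8, 9↦0, 10↦10]  zeros at y ∈ {4, 9}
  x = 6: [0↦6, 1↦9, 2↦8, 3↦3, 4↦5, 5↦3, 6↦8, 7↦9, 8↦6, 9↦10, 10↦10]  zeros at y ∈ ∅
  x = 7: [0↦7, 1↦0, 2↦0, 3↦7, 4↦10, 5↦9, 6↦4, 7↦6, 8↦4, 9↦9, 10↦10]  zeros at y ∈ {1, 2}
  x = 8: [0↦8, 1↦2, 2↦3, 3↦0, 4↦4, 5↦4, 6↦0, 7↦3, 8↦2, 9↦8, 10↦10]  zeros at y ∈ {3, 6}
  x = 9: [0↦9, 1↦4, 2↦6, 3↦4, 4↦9, 5↦10, 6↦7, 7↦0, 8↦0, 9↦7, 10↦10]  zeros at y ∈ {7, 8}
  x = 10: [0↦10, 1↦6, 2↦9, 3↦8, 4↦3, 5↦5, 6↦3, 7↦8, 8↦9, 9↦6, 10↦10]  zeros at y ∈ ∅
Collecting zeros: affine points = {(0, 0), (0, 5), (5, 4), (5, 9), (7, 1), (7, 2), (8, 3), (8, 6), (9, 7), (9, 8)}.
Total count |C(F_11)_aff| = 10.


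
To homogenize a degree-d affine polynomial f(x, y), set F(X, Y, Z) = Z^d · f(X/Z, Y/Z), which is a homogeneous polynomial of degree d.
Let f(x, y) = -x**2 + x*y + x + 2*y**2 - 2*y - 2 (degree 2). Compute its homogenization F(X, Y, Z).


F(X, Y, Z) = -X**2 + X*Y + X*Z + 2*Y**2 - 2*Y*Z - 2*Z**2

deg(f) = 2.
Substitute x = X/Z, y = Y/Z into f, then multiply by Z^2.
  monomial -1·x^2·y^0 ↦ -1·X^2·Y^0·Z^0.
  monomial 1·x^1·y^1 ↦ 1·X^1·Y^1·Z^0.
  monomial 1·x^1·y^0 ↦ 1·X^1·Y^0·Z^1.
  monomial 2·x^0·y^2 ↦ 2·X^0·Y^2·Z^0.
  monomial -2·x^0·y^1 ↦ -2·X^0·Y^1·Z^1.
  monomial -2·x^0·y^0 ↦ -2·X^0·Y^0·Z^2.
Collecting: F(X, Y, Z) = -X**2 + X*Y + X*Z + 2*Y**2 - 2*Y*Z - 2*Z**2.


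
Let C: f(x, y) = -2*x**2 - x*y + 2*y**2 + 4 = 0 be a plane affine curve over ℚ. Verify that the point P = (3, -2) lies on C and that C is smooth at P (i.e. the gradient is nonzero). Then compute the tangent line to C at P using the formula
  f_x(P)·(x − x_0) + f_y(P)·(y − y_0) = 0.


Tangent line at P: -10*x - 11*y + 8 = 0.

Step 1: f(3, -2) = 0, so P lies on C.
Step 2: partial derivatives
  f_x(x, y) = -4*x - y, f_y(x, y) = -x + 4*y.
  f_x(P) = -10, f_y(P) = -11 (gradient nonzero, so P is smooth).
Step 3: tangent line at P: -10·(x − 3) + -11·(y − -2) = 0.
Expanding: -10*x - 11*y + 8 = 0.


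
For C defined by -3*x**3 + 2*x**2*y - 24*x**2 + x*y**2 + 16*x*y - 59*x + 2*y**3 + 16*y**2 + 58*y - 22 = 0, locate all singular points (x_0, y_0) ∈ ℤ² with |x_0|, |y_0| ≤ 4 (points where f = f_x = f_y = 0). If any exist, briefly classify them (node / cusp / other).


Singular points: {(-3, -2)}; classification: node.

Compute partial derivatives:
  f_x = -9*x**2 + 4*x*y - 48*x + y**2 + 16*y - 59.
  f_y = 2*x**2 + 2*x*y + 16*x + 6*y**2 + 32*y + 58.
Scan x_0 ∈ {−4, ..., 4}. For each x_0, f_y(x_0, y) is a polynomial in y; find its integer roots y ∈ {−4, ..., 4}, then test f_x and f at those candidates.
  x = -4: f_y(-4, y) = 6*y**2 + 24*y + 26; no integer root y with |y| ≤ 4.
  x = -3: f_y(-3, y) = 6*y**2 + 26*y + 28; vanishes at y ∈ {-2}. (-3, -2): f_x = 0, f = 0 — SINGULAR.
  x = -2: f_y(-2, y) = 6*y**2 + 28*y + 34; no integer root y with |y| ≤ 4.
  x = -1: f_y(-1, y) = 6*y**2 + 30*y + 44; no integer root y with |y| ≤ 4.
  x = 0: f_y(0, y) = 6*y**2 + 32*y + 58; no integer root y with |y| ≤ 4.
  x = 1: f_y(1, y) = 6*y**2 + 34*y + 76; no integer root y with |y| ≤ 4.
  x = 2: f_y(2, y) = 6*y**2 + 36*y + 98; no integer root y with |y| ≤ 4.
  x = 3: f_y(3, y) = 6*y**2 + 38*y + 124; no integer root y with |y| ≤ 4.
  x = 4: f_y(4, y) = 6*y**2 + 40*y + 154; no integer root y with |y| ≤ 4.
Only singular point on the grid: (-3, -2).
Classify: substitute x = -3 + u, y = -2 + v and expand: f = -3*u**3 + 2*u**2*v - u**2 + u*v**2 + 2*v**3 + v**2.
No constant or linear terms (consistent with a singular point). Quadratic part: -u**2 + v**2. Cubic part: -3*u**3 + 2*u**2*v + u*v**2 + 2*v**3.
The quadratic part v**2 - u**2 = (v − u)(v + u) splits into two distinct linear factors, so there are two distinct tangent lines y − -2 = ±(x − -3) — this is a node (ordinary double point).
Classification: node.


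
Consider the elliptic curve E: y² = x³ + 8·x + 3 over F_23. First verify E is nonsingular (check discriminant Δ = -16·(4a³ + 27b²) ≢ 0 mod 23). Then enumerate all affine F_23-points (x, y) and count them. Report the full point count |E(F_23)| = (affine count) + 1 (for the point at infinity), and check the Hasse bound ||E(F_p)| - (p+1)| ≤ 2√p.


Affine points = {(0, 7), (0, 16), (1, 9), (1, 14), (2, 2), (2, 21), (3, 10), (3, 13), (8, 2), (8, 21), (10, 5), (10, 18), (13, 2), (13, 21), (15, 5), (15, 18), (16, 8), (16, 15), (21, 5), (21, 18)}; affine count = 20; |E(F_23)| = 21.

Discriminant check: Δ ∝ 4a³ + 27b² = 4·8³ + 27·3² = 4·512 + 27·9 ≡ 14 (mod 23). Nonzero ⇒ E is nonsingular.
For each x ∈ F_23, compute rhs = x³ + 8·x + 3 mod 23, then count y ∈ F_23 with y² ≡ rhs.
  x = 0: rhs = 3, matching y values: 7, 16 (2 points).
  x = 1: rhs = 12, matching y values: 9, 14 (2 points).
  x = 2: rhs = 4, matching y values: 2, 21 (2 points).
  x = 3: rhs = 8, matching y values: 10, 13 (2 points).
  x = 4: rhs = 7, matching y values: none (0 points).
  x = 5: rhs = 7, matching y values: none (0 points).
  x = 6: rhs = 14, matching y values: none (0 points).
  x = 7: rhs = 11, matching y values: none (0 points).
  x = 8: rhs = 4, matching y values: 2, 21 (2 points).
  x = 9: rhs = 22, matching y values: none (0 points).
  x = 10: rhs = 2, matching y values: 5, 18 (2 points).
  x = 11: rhs = 19, matching y values: none (0 points).
  x = 12: rhs = 10, matching y values: none (0 points).
  x = 13: rhs = 4, matching y values: 2, 21 (2 points).
  x = 14: rhs = 7, matching y values: none (0 points).
  x = 15: rhs = 2, matching y values: 5, 18 (2 points).
  x = 16: rhs = 18, matching y values: 8, 15 (2 points).
  x = 17: rhs = 15, matching y values: none (0 points).
  x = 18: rhs = 22, matching y values: none (0 points).
  x = 19: rhs = 22, matching y values: none (0 points).
  x = 20: rhs = 21, matching y values: none (0 points).
  x = 21: rhs = 2, matching y values: 5, 18 (2 points).
  x = 22: rhs = 17, matching y values: none (0 points).
Total affine count: 20.
Full point count |E(F_23)| = 20 + 1 = 21.
Hasse bound: |21 − (23+1)| = |-3| = 3 ≤ 2√23 ≈ 9.5917 ✓.


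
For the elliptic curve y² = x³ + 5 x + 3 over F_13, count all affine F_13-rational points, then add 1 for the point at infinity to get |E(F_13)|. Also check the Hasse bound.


Affine points = {(0, 4), (0, 9), (1, 3), (1, 10), (4, 3), (4, 10), (5, 6), (5, 7), (7, 2), (7, 11), (8, 3), (8, 10), (9, 6), (9, 7), (10, 0), (12, 6), (12, 7)}; affine count = 17; |E(F_13)| = 18.

Discriminant check: Δ ∝ 4a³ + 27b² = 4·5³ + 27·3² = 4·125 + 27·9 ≡ 2 (mod 13). Nonzero ⇒ E is nonsingular.
For each x ∈ F_13, compute rhs = x³ + 5·x + 3 mod 13, then count y ∈ F_13 with y² ≡ rhs.
  x = 0: rhs = 3, matching y values: 4, 9 (2 points).
  x = 1: rhs = 9, matching y values: 3, 10 (2 points).
  x = 2: rhs = 8, matching y values: none (0 points).
  x = 3: rhs = 6, matching y values: none (0 points).
  x = 4: rhs = 9, matching y values: 3, 10 (2 points).
  x = 5: rhs = 10, matching y values: 6, 7 (2 points).
  x = 6: rhs = 2, matching y values: none (0 points).
  x = 7: rhs = 4, matching y values: 2, 11 (2 points).
  x = 8: rhs = 9, matching y values: 3, 10 (2 points).
  x = 9: rhs = 10, matching y values: 6, 7 (2 points).
  x = 10: rhs = 0, matching y values: 0 (1 points).
  x = 11: rhs = 11, matching y values: none (0 points).
  x = 12: rhs = 10, matching y values: 6, 7 (2 points).
Total affine count: 17.
Full point count |E(F_13)| = 17 + 1 = 18.
Hasse bound: |18 − (13+1)| = |4| = 4 ≤ 2√13 ≈ 7.2111 ✓.


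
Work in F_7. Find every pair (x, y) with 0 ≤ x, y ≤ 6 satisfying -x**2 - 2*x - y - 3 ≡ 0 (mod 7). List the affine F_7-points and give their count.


Affine F_7-points: {(0, 4), (1, 1), (2, 3), (3, 3), (4, 1), (5, 4), (6, 5)}; count = 7.

For each of the 49 pairs (x, y) ∈ F_7², evaluate f(x, y) mod 7. Record the zeros.
  x = 0: [0↦4, 1↦3, 2↦2, 3↦1, 4↦0, 5↦6, 6↦5]  zeros at y ∈ {4}
  x = 1: [0↦1, 1↦0, 2↦6, 3↦5, 4↦4, 5↦3, 6↦2]  zeros at y ∈ {1}
  x = 2: [0↦3, 1↦2, 2↦1, 3↦0, 4↦6, 5↦5, 6↦4]  zeros at y ∈ {3}
  x = 3: [0↦3, 1↦2, 2↦1, 3↦0, 4↦6, 5↦5, 6↦4]  zeros at y ∈ {3}
  x = 4: [0↦1, 1↦0, 2↦6, 3↦5, 4↦4, 5↦3, 6↦2]  zeros at y ∈ {1}
  x = 5: [0↦4, 1↦3, 2↦2, 3↦1, 4↦0, 5↦6, 6↦5]  zeros at y ∈ {4}
  x = 6: [0↦5, 1↦4, 2↦3, 3↦2, 4↦1, 5↦0, 6↦6]  zeros at y ∈ {5}
Collecting zeros: affine points = {(0, 4), (1, 1), (2, 3), (3, 3), (4, 1), (5, 4), (6, 5)}.
Total count |C(F_7)_aff| = 7.


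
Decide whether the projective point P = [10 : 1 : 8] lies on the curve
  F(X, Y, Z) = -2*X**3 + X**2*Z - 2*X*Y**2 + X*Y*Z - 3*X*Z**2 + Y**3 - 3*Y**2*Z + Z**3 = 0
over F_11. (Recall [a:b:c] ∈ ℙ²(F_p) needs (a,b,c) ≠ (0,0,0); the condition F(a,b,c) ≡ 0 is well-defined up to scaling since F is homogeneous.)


F(10,1,8) ≡ 3 (mod 11); P is NOT on the curve.

Evaluate F(10, 1, 8) term-by-term (mod 11).
  -2*X**3 ↦ -2·1000·1·1 = -2000
  X**2*Z ↦ 1·100·1·8 = 800
  -2*X*Y**2 ↦ -2·10·1·1 = -20
  X*Y*Z ↦ 1·10·1·8 = 80
  -3*X*Z**2 ↦ -3·10·1·64 = -1920
  Y**3 ↦ 1·1·1·1 = 1
  -3*Y**2*Z ↦ -3·1·1·8 = -24
  Z**3 ↦ 1·1·1·512 = 512
Sum: F(10, 1, 8) = (-2000) + (800) + (-20) + (80) + (-1920) + (1) + (-24) + (512) = -2571.
Reducing mod 11: -2571 ≡ 3 (mod 11).
Since F(a, b, c) ≡ 3 ≠ 0 (mod 11), P does NOT lie on the curve.


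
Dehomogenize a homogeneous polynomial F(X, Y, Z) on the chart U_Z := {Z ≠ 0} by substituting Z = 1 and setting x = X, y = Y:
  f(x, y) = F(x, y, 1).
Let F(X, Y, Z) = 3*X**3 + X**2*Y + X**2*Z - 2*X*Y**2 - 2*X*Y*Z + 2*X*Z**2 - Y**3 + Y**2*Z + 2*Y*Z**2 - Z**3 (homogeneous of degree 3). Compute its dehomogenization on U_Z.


f(x, y) = 3*x**3 + x**2*y + x**2 - 2*x*y**2 - 2*x*y + 2*x - y**3 + y**2 + 2*y - 1

On U_Z we set Z = 1. Each monomial c·X^i·Y^j·Z^k in F becomes c·x^i·y^j·1^k = c·x^i·y^j.
Substituting Z = 1: F(X, Y, 1) = 3*x**3 + x**2*y + x**2 - 2*x*y**2 - 2*x*y + 2*x - y**3 + y**2 + 2*y - 1.
Note: deg(f) ≤ deg(F) = 3; strict inequality happens when F is divisible by Z (lost terms).


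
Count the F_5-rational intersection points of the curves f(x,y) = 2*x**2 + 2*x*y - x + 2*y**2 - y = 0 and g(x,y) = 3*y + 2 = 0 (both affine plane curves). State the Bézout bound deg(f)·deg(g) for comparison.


Common zeros: ∅; count = 0; Bézout bound = 2.

deg(f) = 2, deg(g) = 1, so Bézout bound = 2.
Scan x ∈ F_5. For each x, list the y ∈ F_5 with f(x, y) ≡ 0 and those with g(x, y) ≡ 0 (mod 5); the common zeros in that column are the intersection.
  x = 0: f ≡ 0 at y ∈ {0, 3}; g ≡ 0 at y ∈ {1}; common: ∅.
  x = 1: f ≡ 0 at y ∈ ∅; g ≡ 0 at y ∈ {1}; common: ∅.
  x = 2: f ≡ 0 at y ∈ {2, 4}; g ≡ 0 at y ∈ {1}; common: ∅.
  x = 3: f ≡ 0 at y ∈ {0}; g ≡ 0 at y ∈ {1}; common: ∅.
  x = 4: f ≡ 0 at y ∈ {2}; g ≡ 0 at y ∈ {1}; common: ∅.
Collecting: common zeros = ∅, so the count is 0.
Comparison with the Bézout bound: 0 ≤ 2 = deg(f)·deg(g), as expected for curves with no common component (the affine F_5-count falls short of the bound because intersections may lie at infinity, over extension fields, or carry multiplicity).


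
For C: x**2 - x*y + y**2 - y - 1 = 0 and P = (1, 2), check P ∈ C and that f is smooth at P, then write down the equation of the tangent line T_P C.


Tangent line at P: 2*y - 4 = 0.

Step 1: f(1, 2) = 0, so P lies on C.
Step 2: partial derivatives
  f_x(x, y) = 2*x - y, f_y(x, y) = -x + 2*y - 1.
  f_x(P) = 0, f_y(P) = 2 (gradient nonzero, so P is smooth).
Step 3: tangent line at P: 0·(x − 1) + 2·(y − 2) = 0.
Expanding: 2*y - 4 = 0.


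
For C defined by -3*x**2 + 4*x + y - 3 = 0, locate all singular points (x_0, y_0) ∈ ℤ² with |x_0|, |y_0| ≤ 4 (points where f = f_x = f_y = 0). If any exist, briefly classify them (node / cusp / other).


No singular points in the scanned grid; C is smooth there.

Compute partial derivatives:
  f_x = 4 - 6*x.
  f_y = 1.
f_y = 1 is a nonzero constant, so f_y never vanishes: no point (x, y) can satisfy f = f_x = f_y = 0. In particular no (x, y) ∈ {−4, ..., 4}² is singular; the curve is smooth.


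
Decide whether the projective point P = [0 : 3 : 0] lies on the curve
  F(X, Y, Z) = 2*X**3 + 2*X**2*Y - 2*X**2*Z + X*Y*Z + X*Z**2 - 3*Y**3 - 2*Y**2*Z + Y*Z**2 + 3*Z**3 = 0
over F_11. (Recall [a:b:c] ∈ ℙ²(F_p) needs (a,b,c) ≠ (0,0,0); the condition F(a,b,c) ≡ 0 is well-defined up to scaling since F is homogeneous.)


F(0,3,0) ≡ 7 (mod 11); P is NOT on the curve.

Evaluate F(0, 3, 0) term-by-term (mod 11).
  2*X**3 ↦ 2·0·1·1 = 0
  2*X**2*Y ↦ 2·0·3·1 = 0
  -2*X**2*Z ↦ -2·0·1·0 = 0
  X*Y*Z ↦ 1·0·3·0 = 0
  X*Z**2 ↦ 1·0·1·0 = 0
  -3*Y**3 ↦ -3·1·27·1 = -81
  -2*Y**2*Z ↦ -2·1·9·0 = 0
  Y*Z**2 ↦ 1·1·3·0 = 0
  3*Z**3 ↦ 3·1·1·0 = 0
Sum: F(0, 3, 0) = (0) + (0) + (0) + (0) + (0) + (-81) + (0) + (0) + (0) = -81.
Reducing mod 11: -81 ≡ 7 (mod 11).
Since F(a, b, c) ≡ 7 ≠ 0 (mod 11), P does NOT lie on the curve.


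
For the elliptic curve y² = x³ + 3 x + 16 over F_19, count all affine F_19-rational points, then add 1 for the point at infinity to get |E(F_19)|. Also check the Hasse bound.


Affine points = {(0, 4), (0, 15), (1, 1), (1, 18), (2, 7), (2, 12), (4, 4), (4, 15), (5, 2), (5, 17), (7, 0), (8, 1), (8, 18), (10, 1), (10, 18), (14, 3), (14, 16), (15, 4), (15, 15)}; affine count = 19; |E(F_19)| = 20.

Discriminant check: Δ ∝ 4a³ + 27b² = 4·3³ + 27·16² = 4·27 + 27·256 ≡ 9 (mod 19). Nonzero ⇒ E is nonsingular.
For each x ∈ F_19, compute rhs = x³ + 3·x + 16 mod 19, then count y ∈ F_19 with y² ≡ rhs.
  x = 0: rhs = 16, matching y values: 4, 15 (2 points).
  x = 1: rhs = 1, matching y values: 1, 18 (2 points).
  x = 2: rhs = 11, matching y values: 7, 12 (2 points).
  x = 3: rhs = 14, matching y values: none (0 points).
  x = 4: rhs = 16, matching y values: 4, 15 (2 points).
  x = 5: rhs = 4, matching y values: 2, 17 (2 points).
  x = 6: rhs = 3, matching y values: none (0 points).
  x = 7: rhs = 0, matching y values: 0 (1 points).
  x = 8: rhs = 1, matching y values: 1, 18 (2 points).
  x = 9: rhs = 12, matching y values: none (0 points).
  x = 10: rhs = 1, matching y values: 1, 18 (2 points).
  x = 11: rhs = 12, matching y values: none (0 points).
  x = 12: rhs = 13, matching y values: none (0 points).
  x = 13: rhs = 10, matching y values: none (0 points).
  x = 14: rhs = 9, matching y values: 3, 16 (2 points).
  x = 15: rhs = 16, matching y values: 4, 15 (2 points).
  x = 16: rhs = 18, matching y values: none (0 points).
  x = 17: rhs = 2, matching y values: none (0 points).
  x = 18: rhs = 12, matching y values: none (0 points).
Total affine count: 19.
Full point count |E(F_19)| = 19 + 1 = 20.
Hasse bound: |20 − (19+1)| = |0| = 0 ≤ 2√19 ≈ 8.7178 ✓.


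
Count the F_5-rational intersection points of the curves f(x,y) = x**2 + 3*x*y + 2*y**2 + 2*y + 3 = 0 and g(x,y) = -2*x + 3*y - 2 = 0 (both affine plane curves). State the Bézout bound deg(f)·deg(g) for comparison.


Common zeros: {(3, 1)}; count = 1; Bézout bound = 2.

deg(f) = 2, deg(g) = 1, so Bézout bound = 2.
Scan x ∈ F_5. For each x, list the y ∈ F_5 with f(x, y) ≡ 0 and those with g(x, y) ≡ 0 (mod 5); the common zeros in that column are the intersection.
  x = 0: f ≡ 0 at y ∈ {2}; g ≡ 0 at y ∈ {4}; common: ∅.
  x = 1: f ≡ 0 at y ∈ ∅; g ≡ 0 at y ∈ {3}; common: ∅.
  x = 2: f ≡ 0 at y ∈ ∅; g ≡ 0 at y ∈ {2}; common: ∅.
  x = 3: f ≡ 0 at y ∈ {1}; g ≡ 0 at y ∈ {1}; common: {1}.
  x = 4: f ≡ 0 at y ∈ {1, 2}; g ≡ 0 at y ∈ {0}; common: ∅.
Collecting: common zeros = {(3, 1)}, so the count is 1.
Comparison with the Bézout bound: 1 ≤ 2 = deg(f)·deg(g), as expected for curves with no common component (the affine F_5-count falls short of the bound because intersections may lie at infinity, over extension fields, or carry multiplicity).


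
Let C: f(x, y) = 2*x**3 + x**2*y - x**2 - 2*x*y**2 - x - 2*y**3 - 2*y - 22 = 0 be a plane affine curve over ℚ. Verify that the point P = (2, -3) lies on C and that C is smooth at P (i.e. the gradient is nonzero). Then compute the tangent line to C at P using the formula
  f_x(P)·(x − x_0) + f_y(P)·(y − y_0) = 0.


Tangent line at P: -11*x - 28*y - 62 = 0.

Step 1: f(2, -3) = 0, so P lies on C.
Step 2: partial derivatives
  f_x(x, y) = 6*x**2 + 2*x*y - 2*x - 2*y**2 - 1, f_y(x, y) = x**2 - 4*x*y - 6*y**2 - 2.
  f_x(P) = -11, f_y(P) = -28 (gradient nonzero, so P is smooth).
Step 3: tangent line at P: -11·(x − 2) + -28·(y − -3) = 0.
Expanding: -11*x - 28*y - 62 = 0.


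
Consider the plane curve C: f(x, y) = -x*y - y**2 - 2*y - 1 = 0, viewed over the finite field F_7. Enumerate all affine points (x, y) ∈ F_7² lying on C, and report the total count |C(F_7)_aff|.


Affine F_7-points: {(0, 6), (3, 1), (4, 3), (4, 5), (6, 2), (6, 4)}; count = 6.

For each of the 49 pairs (x, y) ∈ F_7², evaluate f(x, y) mod 7. Record the zeros.
  x = 0: [0↦6, 1↦3, 2↦5, 3↦5, 4↦3, 5↦6, 6↦0]  zeros at y ∈ {6}
  x = 1: [0↦6, 1↦2, 2↦3, 3↦2, 4↦6, 5↦1, 6↦1]  zeros at y ∈ ∅
  x = 2: [0↦6, 1↦1, 2↦1, 3↦6, 4↦2, 5↦3, 6↦2]  zeros at y ∈ ∅
  x = 3: [0↦6, 1↦0, 2↦6, 3↦3, 4↦5, 5↦5, 6↦3]  zeros at y ∈ {1}
  x = 4: [0↦6, 1↦6, 2↦4, 3↦0, 4↦1, 5↦0, 6↦4]  zeros at y ∈ {3, 5}
  x = 5: [0↦6, 1↦5, 2↦2, 3↦4, 4↦4, 5↦2, 6↦5]  zeros at y ∈ ∅
  x = 6: [0↦6, 1↦4, 2↦0, 3↦1, 4↦0, 5↦4, 6↦6]  zeros at y ∈ {2, 4}
Collecting zeros: affine points = {(0, 6), (3, 1), (4, 3), (4, 5), (6, 2), (6, 4)}.
Total count |C(F_7)_aff| = 6.


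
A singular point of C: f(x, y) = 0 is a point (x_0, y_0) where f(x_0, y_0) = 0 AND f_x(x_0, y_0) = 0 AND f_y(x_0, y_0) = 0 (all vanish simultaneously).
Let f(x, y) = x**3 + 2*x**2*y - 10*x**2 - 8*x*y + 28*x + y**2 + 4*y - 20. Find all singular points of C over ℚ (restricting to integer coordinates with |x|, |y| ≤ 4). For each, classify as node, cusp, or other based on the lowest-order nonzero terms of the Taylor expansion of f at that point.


Singular points: {(2, 2)}; classification: cusp.

Compute partial derivatives:
  f_x = 3*x**2 + 4*x*y - 20*x - 8*y + 28.
  f_y = 2*x**2 - 8*x + 2*y + 4.
Scan x_0 ∈ {−4, ..., 4}. For each x_0, f_y(x_0, y) is a polynomial in y; find its integer roots y ∈ {−4, ..., 4}, then test f_x and f at those candidates.
  x = -4: f_y(-4, y) = 2*y + 68; no integer root y with |y| ≤ 4.
  x = -3: f_y(-3, y) = 2*y + 46; no integer root y with |y| ≤ 4.
  x = -2: f_y(-2, y) = 2*y + 28; no integer root y with |y| ≤ 4.
  x = -1: f_y(-1, y) = 2*y + 14; no integer root y with |y| ≤ 4.
  x = 0: f_y(0, y) = 2*y + 4; vanishes at y ∈ {-2}. (0, -2): f_x = 44 ≠ 0.
  x = 1: f_y(1, y) = 2*y - 2; vanishes at y ∈ {1}. (1, 1): f_x = 7 ≠ 0.
  x = 2: f_y(2, y) = 2*y - 4; vanishes at y ∈ {2}. (2, 2): f_x = 0, f = 0 — SINGULAR.
  x = 3: f_y(3, y) = 2*y - 2; vanishes at y ∈ {1}. (3, 1): f_x = -1 ≠ 0.
  x = 4: f_y(4, y) = 2*y + 4; vanishes at y ∈ {-2}. (4, -2): f_x = -20 ≠ 0.
Only singular point on the grid: (2, 2).
Classify: substitute x = 2 + u, y = 2 + v and expand: f = u**3 + 2*u**2*v + v**2.
No constant or linear terms (consistent with a singular point). Quadratic part: v**2. Cubic part: u**3 + 2*u**2*v.
The quadratic part v**2 is a perfect square, so there is a single (double) tangent line v = 0, i.e. y = 2. Restricting the cubic part to that line (v = 0) leaves u**3 ≠ 0, so f is not divisible by v and the branch is v² ≈ -u**3 to lowest order — this is a cusp.
Classification: cusp.


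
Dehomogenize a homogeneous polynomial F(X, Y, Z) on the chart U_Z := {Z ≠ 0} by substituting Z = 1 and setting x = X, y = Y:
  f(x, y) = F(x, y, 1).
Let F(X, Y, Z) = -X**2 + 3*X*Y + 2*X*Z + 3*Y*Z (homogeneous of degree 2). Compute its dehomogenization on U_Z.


f(x, y) = -x**2 + 3*x*y + 2*x + 3*y

On U_Z we set Z = 1. Each monomial c·X^i·Y^j·Z^k in F becomes c·x^i·y^j·1^k = c·x^i·y^j.
Substituting Z = 1: F(X, Y, 1) = -x**2 + 3*x*y + 2*x + 3*y.
Note: deg(f) ≤ deg(F) = 2; strict inequality happens when F is divisible by Z (lost terms).


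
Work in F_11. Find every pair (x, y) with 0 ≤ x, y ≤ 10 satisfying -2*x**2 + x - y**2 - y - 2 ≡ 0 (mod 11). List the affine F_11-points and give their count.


Affine F_11-points: {(0, 4), (0, 6), (1, 5), (5, 5), (6, 4), (6, 6), (7, 2), (7, 8), (10, 2), (10, 8)}; count = 10.

For each of the 121 pairs (x, y) ∈ F_11², evaluate f(x, y) mod 11. Record the zeros.
  x = 0: [0↦9, 1↦7, 2↦3, 3↦8, 4↦0, 5↦1, 6↦0, 7↦8, 8↦3, 9↦7, 10↦9]  zeros at y ∈ {4, 6}
  x = 1: [0↦8, 1↦6, 2↦2, 3↦7, 4↦10, 5↦0, 6↦10, 7↦7, 8↦2, 9↦6, 10↦8]  zeros at y ∈ {5}
  x = 2: [0↦3, 1↦1, 2↦8, 3↦2, 4↦5, 5↦6, 6↦5, 7↦2, 8↦8, 9↦1, 10↦3]  zeros at y ∈ ∅
  x = 3: [0↦5, 1↦3, 2↦10, 3↦4, 4↦7, 5↦8, 6↦7, 7↦4, 8↦10, 9↦3, 10↦5]  zeros at y ∈ ∅
  x = 4: [0↦3, 1↦1, 2↦8, 3↦2, 4↦5, 5↦6, 6↦5, 7↦2, 8↦8, 9↦1, 10↦3]  zeros at y ∈ ∅
  x = 5: [0↦8, 1↦6, 2↦2, 3↦7, 4↦10, 5↦0, 6↦10, 7↦7, 8↦2, 9↦6, 10↦8]  zeros at y ∈ {5}
  x = 6: [0↦9, 1↦7, 2↦3, 3↦8, 4↦0, 5↦1, 6↦0, 7↦8, 8↦3, 9↦7, 10↦9]  zeros at y ∈ {4, 6}
  x = 7: [0↦6, 1↦4, 2↦0, 3↦5, 4↦8, 5↦9, 6↦8, 7↦5, 8↦0, 9↦4, 10↦6]  zeros at y ∈ {2, 8}
  x = 8: [0↦10, 1↦8, 2↦4, 3↦9, 4↦1, 5↦2, 6↦1, 7↦9, 8↦4, 9↦8, 10↦10]  zeros at y ∈ ∅
  x = 9: [0↦10, 1↦8, 2↦4, 3↦9, 4↦1, 5↦2, 6↦1, 7↦9, 8↦4, 9↦8, 10↦10]  zeros at y ∈ ∅
  x = 10: [0↦6, 1↦4, 2↦0, 3↦5, 4↦8, 5↦9, 6↦8, 7↦5, 8↦0, 9↦4, 10↦6]  zeros at y ∈ {2, 8}
Collecting zeros: affine points = {(0, 4), (0, 6), (1, 5), (5, 5), (6, 4), (6, 6), (7, 2), (7, 8), (10, 2), (10, 8)}.
Total count |C(F_11)_aff| = 10.
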